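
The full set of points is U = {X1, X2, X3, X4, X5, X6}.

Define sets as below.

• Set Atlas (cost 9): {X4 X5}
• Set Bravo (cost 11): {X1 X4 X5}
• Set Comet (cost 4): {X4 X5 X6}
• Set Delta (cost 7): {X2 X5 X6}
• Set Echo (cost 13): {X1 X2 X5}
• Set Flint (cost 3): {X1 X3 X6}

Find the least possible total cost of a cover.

14

Comet, Delta, Flint together cover every point (Comet ∪ Delta ∪ Flint = {X1, X2, X3, X4, X5, X6}); total cost 4 + 7 + 3 = 14.
No covering selection has total cost below 14.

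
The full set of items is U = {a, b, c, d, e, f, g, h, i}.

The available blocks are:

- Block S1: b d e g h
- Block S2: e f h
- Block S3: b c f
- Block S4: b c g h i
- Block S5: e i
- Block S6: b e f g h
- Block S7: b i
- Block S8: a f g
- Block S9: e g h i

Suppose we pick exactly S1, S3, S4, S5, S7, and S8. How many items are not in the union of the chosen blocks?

0

Union of S1, S3, S4, S5, S7, S8 = {a, b, c, d, e, f, g, h, i} — that's every item, so 0 are uncovered.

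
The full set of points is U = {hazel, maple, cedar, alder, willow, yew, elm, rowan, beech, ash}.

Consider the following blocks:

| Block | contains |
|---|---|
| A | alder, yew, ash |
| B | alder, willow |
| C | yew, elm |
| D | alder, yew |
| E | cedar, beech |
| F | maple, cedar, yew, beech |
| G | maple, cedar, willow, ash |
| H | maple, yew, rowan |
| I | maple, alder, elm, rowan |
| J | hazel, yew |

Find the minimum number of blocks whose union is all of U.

4

F, G, I, and J cover everything between them: the union {hazel, maple, cedar, alder, willow, yew, elm, rowan, beech, ash} is all of U.
No 3 of the 10 blocks cover everything (all 120 combinations miss at least one point), so 4 is optimal.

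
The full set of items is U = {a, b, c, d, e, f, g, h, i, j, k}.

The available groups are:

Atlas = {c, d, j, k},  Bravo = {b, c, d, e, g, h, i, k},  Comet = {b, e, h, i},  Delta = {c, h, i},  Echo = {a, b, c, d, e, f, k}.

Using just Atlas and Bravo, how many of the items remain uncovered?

Union of Atlas, Bravo = {b, c, d, e, g, h, i, j, k}.
Not covered: a, f — 2 items.

2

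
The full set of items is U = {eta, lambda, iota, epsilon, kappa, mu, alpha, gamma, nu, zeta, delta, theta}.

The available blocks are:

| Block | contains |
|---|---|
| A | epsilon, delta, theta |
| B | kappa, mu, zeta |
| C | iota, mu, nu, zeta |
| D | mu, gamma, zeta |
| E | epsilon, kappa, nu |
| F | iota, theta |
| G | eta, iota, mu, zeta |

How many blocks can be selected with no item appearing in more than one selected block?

D, E, F are pairwise disjoint (D={mu,gamma,zeta}; E={epsilon,kappa,nu}; F={iota,theta}).
Every remaining block overlaps one of these, and no 4 of the listed blocks are pairwise disjoint, so 3 is the maximum.

3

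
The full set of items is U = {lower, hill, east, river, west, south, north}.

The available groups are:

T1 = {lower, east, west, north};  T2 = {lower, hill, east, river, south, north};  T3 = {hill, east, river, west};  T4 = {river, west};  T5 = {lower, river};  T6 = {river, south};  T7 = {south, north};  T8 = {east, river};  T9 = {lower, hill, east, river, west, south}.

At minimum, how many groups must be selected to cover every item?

2

T7 and T9 together: T7 ∪ T9 = {lower, hill, east, river, west, south, north} — every item is covered.
No single group has all 7 items (the largest, T2, has 6), so 2 is optimal.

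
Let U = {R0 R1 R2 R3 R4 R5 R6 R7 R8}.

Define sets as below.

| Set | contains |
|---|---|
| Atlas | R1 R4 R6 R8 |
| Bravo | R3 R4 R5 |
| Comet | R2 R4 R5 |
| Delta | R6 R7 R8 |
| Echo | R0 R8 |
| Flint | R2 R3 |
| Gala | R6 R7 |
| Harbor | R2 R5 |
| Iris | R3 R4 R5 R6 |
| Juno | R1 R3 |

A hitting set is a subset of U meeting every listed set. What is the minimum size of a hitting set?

4

H = {R3, R5, R6, R8} meets every set (each contains at least one member of H), and |H| = 4.
The sets Comet, Echo, Gala, Juno are pairwise disjoint, so any hitting set needs a separate element for each — at least 4. Hence 4 is optimal.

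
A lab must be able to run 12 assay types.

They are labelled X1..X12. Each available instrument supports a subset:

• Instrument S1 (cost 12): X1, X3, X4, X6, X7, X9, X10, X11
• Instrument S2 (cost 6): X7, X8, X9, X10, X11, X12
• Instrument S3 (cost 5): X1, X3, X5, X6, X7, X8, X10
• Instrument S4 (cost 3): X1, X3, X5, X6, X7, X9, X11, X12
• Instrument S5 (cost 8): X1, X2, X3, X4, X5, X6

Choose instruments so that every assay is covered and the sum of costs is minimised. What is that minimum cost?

14

S2, S5 together cover every assay (S2 ∪ S5 = {X1, X2, X3, X4, X5, X6, X7, X8, X9, X10, X11, X12}); total cost 6 + 8 = 14.
The greedy pick S4, S3, S5 costs 16; no covering selection beats 14.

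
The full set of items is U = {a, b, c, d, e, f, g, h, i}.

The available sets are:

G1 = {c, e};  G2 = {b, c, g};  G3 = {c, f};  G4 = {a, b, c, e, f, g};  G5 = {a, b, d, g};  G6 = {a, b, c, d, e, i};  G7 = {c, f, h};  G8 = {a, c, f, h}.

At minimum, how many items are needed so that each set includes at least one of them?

2

Take T = {c, d}. Each listed set contains at least one of these, so T is a hitting set of size 2.
The sets G3, G5 are pairwise disjoint, so any hitting set needs a separate item for each — at least 2. Hence 2 is optimal.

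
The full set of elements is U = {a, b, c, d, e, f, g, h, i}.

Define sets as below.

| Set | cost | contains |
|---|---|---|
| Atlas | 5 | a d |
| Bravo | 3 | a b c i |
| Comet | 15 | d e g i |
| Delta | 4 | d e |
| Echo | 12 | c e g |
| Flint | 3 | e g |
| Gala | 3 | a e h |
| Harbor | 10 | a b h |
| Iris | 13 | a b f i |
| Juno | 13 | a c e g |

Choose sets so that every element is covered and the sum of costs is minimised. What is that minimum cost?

Bravo, Delta, Flint, Gala, Iris together cover every element (Bravo ∪ Delta ∪ Flint ∪ Gala ∪ Iris = {a, b, c, d, e, f, g, h, i}); total cost 3 + 4 + 3 + 3 + 13 = 26.
No covering selection has total cost below 26.

26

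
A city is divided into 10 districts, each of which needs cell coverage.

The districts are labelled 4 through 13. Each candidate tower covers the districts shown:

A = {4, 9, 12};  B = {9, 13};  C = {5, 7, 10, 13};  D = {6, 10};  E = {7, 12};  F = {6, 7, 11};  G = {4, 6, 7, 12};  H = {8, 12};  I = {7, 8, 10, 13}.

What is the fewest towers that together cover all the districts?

4

A and C and F and H together: A ∪ C ∪ F ∪ H = {4, 5, 6, 7, 8, 9, 10, 11, 12, 13} — every district is covered.
Only F contains 11, so F is forced; the remaining 7 districts need at least 3 more towers (each remaining tower adds at most 3) — so at least 4 towers are needed, and 4 is optimal.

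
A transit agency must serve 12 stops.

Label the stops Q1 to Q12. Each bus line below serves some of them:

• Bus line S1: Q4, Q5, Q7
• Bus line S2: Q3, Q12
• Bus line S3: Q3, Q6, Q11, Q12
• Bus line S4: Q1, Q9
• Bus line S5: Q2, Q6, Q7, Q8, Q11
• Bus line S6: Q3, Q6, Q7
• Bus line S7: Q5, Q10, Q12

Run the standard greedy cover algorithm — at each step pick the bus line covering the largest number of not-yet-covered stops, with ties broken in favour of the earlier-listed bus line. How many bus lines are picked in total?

Greedy: pick S5 (covers 5 new) → pick S7 (covers 3 new) → pick S4 (covers 2 new) → pick S1 (covers 1 new) → pick S2 (covers 1 new). Total picks: 5.

5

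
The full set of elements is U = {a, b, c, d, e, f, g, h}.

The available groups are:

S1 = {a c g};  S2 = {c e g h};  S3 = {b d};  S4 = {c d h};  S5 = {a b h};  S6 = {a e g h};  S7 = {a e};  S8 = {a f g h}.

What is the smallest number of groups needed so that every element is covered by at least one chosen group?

3

S2, S3, and S8 cover everything between them: the union {a, b, c, d, e, f, g, h} is all of U.
Only S8 contains f, so S8 is forced; the remaining 4 elements need at least 2 more groups (each remaining group adds at most 2) — so at least 3 groups are needed, and 3 is optimal.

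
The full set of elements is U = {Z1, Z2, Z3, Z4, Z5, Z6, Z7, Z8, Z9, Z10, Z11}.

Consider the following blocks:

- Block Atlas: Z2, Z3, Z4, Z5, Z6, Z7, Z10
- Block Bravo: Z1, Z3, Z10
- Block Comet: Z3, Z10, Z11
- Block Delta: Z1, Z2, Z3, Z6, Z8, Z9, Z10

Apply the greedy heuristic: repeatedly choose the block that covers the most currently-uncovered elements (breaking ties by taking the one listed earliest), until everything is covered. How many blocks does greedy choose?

Greedy: pick Atlas (covers 7 new) → pick Delta (covers 3 new) → pick Comet (covers 1 new). Total picks: 3.

3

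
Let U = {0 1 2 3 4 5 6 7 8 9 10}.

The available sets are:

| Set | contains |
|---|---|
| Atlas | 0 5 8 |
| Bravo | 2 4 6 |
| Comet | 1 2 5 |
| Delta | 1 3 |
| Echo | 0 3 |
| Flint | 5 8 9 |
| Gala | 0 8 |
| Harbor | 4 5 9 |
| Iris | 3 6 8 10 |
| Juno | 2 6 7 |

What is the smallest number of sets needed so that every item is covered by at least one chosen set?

Delta and Echo and Harbor and Iris and Juno together: Delta ∪ Echo ∪ Harbor ∪ Iris ∪ Juno = {0, 1, 2, 3, 4, 5, 6, 7, 8, 9, 10} — every item is covered.
No 4 of the 10 sets cover everything (all 210 combinations miss at least one item), so 5 is optimal.

5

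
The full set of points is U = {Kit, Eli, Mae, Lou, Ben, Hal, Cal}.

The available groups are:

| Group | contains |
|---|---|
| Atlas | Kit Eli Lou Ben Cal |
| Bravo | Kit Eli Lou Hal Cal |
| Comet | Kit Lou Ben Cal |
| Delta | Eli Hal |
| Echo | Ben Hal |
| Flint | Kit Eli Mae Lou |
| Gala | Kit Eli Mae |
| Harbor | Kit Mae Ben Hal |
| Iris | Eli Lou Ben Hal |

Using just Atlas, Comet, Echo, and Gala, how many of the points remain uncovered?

Union of Atlas, Comet, Echo, Gala = {Kit, Eli, Mae, Lou, Ben, Hal, Cal} — that's every point, so 0 are uncovered.

0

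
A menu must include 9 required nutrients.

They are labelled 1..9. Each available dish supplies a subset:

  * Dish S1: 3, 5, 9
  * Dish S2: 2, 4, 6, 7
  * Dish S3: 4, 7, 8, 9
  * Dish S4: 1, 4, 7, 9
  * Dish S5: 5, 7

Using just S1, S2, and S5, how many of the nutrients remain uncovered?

Union of S1, S2, S5 = {2, 3, 4, 5, 6, 7, 9}.
Not covered: 1, 8 — 2 nutrients.

2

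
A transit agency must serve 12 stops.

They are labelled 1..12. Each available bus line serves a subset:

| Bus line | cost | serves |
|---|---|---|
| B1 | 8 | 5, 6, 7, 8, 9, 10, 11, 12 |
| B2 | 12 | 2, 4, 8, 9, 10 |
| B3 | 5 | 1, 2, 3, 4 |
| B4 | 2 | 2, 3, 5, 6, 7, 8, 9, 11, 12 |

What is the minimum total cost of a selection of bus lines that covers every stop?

13

B1, B3 together cover every stop (B1 ∪ B3 = {1, 2, 3, 4, 5, 6, 7, 8, 9, 10, 11, 12}); total cost 8 + 5 = 13.
The greedy pick B4, B3, B1 costs 15; no covering selection beats 13.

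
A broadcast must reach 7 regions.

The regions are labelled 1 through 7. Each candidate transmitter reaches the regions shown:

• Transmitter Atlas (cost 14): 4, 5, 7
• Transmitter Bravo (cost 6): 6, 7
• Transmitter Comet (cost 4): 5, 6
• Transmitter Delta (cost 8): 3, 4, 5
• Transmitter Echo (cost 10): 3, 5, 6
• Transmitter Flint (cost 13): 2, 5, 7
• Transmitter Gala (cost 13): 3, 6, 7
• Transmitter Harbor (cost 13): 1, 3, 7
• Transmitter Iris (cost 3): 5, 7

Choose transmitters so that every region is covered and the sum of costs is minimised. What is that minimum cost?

38

Comet, Delta, Flint, Harbor together cover every region (Comet ∪ Delta ∪ Flint ∪ Harbor = {1, 2, 3, 4, 5, 6, 7}); total cost 4 + 8 + 13 + 13 = 38.
The greedy pick Iris, Comet, Delta, Flint, Harbor costs 41; no covering selection beats 38.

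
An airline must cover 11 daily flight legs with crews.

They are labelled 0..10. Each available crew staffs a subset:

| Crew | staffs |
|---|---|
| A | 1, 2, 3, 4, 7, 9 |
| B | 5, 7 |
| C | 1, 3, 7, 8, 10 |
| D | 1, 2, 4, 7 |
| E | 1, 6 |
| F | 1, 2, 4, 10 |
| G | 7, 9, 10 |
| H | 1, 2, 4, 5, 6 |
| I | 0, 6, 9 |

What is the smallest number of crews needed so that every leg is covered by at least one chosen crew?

C and H and I together: C ∪ H ∪ I = {0, 1, 2, 3, 4, 5, 6, 7, 8, 9, 10} — every leg is covered.
Only I contains 0, so I is forced; the remaining 8 legs need at least 2 more crews (each remaining crew adds at most 5) — so at least 3 crews are needed, and 3 is optimal.

3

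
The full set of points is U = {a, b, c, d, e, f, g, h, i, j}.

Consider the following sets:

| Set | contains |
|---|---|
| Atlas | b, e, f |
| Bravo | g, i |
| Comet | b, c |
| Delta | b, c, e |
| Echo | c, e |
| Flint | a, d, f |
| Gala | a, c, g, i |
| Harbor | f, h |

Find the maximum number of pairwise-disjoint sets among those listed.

3

Bravo, Delta, Harbor are pairwise disjoint (Bravo={g,i}; Delta={b,c,e}; Harbor={f,h}).
Every remaining set overlaps one of these, and no 4 of the listed sets are pairwise disjoint, so 3 is the maximum.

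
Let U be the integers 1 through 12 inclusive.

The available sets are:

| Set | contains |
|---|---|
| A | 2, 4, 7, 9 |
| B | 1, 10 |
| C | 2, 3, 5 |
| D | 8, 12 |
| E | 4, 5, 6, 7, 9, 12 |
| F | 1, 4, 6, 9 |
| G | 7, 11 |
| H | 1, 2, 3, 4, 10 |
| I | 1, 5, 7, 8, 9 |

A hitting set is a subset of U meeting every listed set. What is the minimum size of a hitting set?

The 4 elements {1, 3, 7, 8} hit every set.
The sets B, C, D, G are pairwise disjoint, so any hitting set needs a separate element for each — at least 4. Hence 4 is optimal.

4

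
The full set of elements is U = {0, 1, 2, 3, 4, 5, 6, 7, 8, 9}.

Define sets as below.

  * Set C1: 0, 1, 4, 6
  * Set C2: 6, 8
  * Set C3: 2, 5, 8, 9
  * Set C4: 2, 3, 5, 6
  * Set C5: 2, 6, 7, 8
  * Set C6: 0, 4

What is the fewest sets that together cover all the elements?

4

Take {C1, C3, C4, C5}. Their union is {0, 1, 2, 3, 4, 5, 6, 7, 8, 9}, which is all 10 elements.
No 3 of the 6 sets cover everything (all 20 combinations miss at least one element), so 4 is optimal.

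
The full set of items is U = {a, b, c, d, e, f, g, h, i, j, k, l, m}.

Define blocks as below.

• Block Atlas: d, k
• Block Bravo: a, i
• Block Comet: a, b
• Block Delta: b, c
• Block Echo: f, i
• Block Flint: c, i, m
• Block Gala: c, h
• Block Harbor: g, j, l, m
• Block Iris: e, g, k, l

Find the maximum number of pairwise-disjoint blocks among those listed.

5

Atlas, Comet, Echo, Gala, Harbor are pairwise disjoint (Atlas={d,k}; Comet={a,b}; Echo={f,i}; Gala={c,h}; Harbor={g,j,l,m}).
Every remaining block overlaps one of these, and no 6 of the listed blocks are pairwise disjoint, so 5 is the maximum.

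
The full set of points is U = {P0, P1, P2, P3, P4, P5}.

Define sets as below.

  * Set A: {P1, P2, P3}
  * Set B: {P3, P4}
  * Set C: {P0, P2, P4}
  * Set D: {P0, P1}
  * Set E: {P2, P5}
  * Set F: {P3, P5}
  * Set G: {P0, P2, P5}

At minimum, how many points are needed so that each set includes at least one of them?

3

The 3 points {P1, P2, P3} hit every set.
The sets B, D, E are pairwise disjoint, so any hitting set needs a separate point for each — at least 3. Hence 3 is optimal.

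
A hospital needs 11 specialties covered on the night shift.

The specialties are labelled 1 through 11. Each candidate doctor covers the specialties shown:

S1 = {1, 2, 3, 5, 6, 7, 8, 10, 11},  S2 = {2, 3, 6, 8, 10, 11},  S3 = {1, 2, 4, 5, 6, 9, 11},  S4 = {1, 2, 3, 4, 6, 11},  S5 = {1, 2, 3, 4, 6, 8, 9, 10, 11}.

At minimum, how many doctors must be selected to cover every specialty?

S1 and S3 together: S1 ∪ S3 = {1, 2, 3, 4, 5, 6, 7, 8, 9, 10, 11} — every specialty is covered.
No single doctor has all 11 specialties (the largest, S1, has 9), so 2 is optimal.

2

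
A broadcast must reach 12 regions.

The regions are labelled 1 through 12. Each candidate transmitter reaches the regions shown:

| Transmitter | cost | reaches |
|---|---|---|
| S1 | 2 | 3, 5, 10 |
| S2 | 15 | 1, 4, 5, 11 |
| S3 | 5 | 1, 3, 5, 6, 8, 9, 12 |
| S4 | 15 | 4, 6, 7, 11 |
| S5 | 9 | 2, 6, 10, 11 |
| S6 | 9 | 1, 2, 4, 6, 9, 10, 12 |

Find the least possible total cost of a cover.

29

S3, S4, S6 together cover every region (S3 ∪ S4 ∪ S6 = {1, 2, 3, 4, 5, 6, 7, 8, 9, 10, 11, 12}); total cost 5 + 15 + 9 = 29.
The greedy pick S1, S3, S5, S4 costs 31; no covering selection beats 29.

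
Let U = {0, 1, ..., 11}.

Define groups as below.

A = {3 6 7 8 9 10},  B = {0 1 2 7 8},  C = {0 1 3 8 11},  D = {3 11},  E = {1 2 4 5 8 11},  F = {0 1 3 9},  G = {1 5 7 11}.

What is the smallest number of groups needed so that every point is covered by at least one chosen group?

Take {A, E, F}. Their union is {0, 1, 2, 3, 4, 5, 6, 7, 8, 9, 10, 11}, which is all 12 points.
Only E contains 4, so E is forced; the remaining 6 points need at least 2 more groups (each remaining group adds at most 5) — so at least 3 groups are needed, and 3 is optimal.

3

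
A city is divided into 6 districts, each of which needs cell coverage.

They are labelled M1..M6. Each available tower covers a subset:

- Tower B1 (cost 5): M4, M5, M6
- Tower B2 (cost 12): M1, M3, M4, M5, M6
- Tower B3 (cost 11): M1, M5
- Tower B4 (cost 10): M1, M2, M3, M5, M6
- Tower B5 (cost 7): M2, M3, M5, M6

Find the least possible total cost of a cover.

B1, B4 together cover every district (B1 ∪ B4 = {M1, M2, M3, M4, M5, M6}); total cost 5 + 10 = 15.
No covering selection has total cost below 15.

15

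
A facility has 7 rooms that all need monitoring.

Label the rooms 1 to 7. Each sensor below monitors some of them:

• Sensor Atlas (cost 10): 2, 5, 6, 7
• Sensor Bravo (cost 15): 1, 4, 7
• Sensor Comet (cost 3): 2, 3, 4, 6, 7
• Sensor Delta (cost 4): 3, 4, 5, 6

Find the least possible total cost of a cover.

Bravo, Comet, Delta together cover every room (Bravo ∪ Comet ∪ Delta = {1, 2, 3, 4, 5, 6, 7}); total cost 15 + 3 + 4 = 22.
No covering selection has total cost below 22.

22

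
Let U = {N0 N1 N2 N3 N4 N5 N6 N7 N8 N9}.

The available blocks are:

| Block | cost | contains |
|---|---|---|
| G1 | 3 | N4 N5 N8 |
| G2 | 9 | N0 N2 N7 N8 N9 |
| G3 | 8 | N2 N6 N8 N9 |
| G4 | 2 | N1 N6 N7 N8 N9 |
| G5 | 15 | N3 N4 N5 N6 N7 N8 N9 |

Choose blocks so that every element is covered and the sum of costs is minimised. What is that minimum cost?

G2, G4, G5 together cover every element (G2 ∪ G4 ∪ G5 = {N0, N1, N2, N3, N4, N5, N6, N7, N8, N9}); total cost 9 + 2 + 15 = 26.
The greedy pick G4, G1, G2, G5 costs 29; no covering selection beats 26.

26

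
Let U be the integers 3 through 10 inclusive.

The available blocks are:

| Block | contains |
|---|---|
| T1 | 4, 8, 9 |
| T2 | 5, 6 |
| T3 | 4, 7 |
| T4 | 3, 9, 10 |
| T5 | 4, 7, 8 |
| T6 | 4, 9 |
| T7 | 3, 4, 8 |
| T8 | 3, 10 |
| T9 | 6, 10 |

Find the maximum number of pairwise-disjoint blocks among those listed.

T2, T5, T8 are pairwise disjoint (T2={5,6}; T5={4,7,8}; T8={3,10}).
Every remaining block overlaps one of these, and no 4 of the listed blocks are pairwise disjoint, so 3 is the maximum.

3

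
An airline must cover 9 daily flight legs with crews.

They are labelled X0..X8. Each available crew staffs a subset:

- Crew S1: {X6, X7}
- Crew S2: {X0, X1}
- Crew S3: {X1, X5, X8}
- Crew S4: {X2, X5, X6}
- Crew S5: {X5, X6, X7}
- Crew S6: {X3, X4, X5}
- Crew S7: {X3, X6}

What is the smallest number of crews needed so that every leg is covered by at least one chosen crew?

Take {S2, S3, S4, S5, S6}. Their union is {X0, X1, X2, X3, X4, X5, X6, X7, X8}, which is all 9 legs.
No 4 of the 7 crews cover everything (all 35 combinations miss at least one leg), so 5 is optimal.

5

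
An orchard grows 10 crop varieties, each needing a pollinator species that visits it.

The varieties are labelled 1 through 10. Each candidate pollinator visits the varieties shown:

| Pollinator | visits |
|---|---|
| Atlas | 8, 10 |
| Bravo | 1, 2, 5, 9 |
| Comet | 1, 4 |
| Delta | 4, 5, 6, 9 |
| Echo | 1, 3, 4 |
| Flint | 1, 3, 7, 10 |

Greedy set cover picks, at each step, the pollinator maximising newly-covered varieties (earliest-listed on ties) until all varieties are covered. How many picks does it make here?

Greedy: pick Bravo (covers 4 new) → pick Flint (covers 3 new) → pick Delta (covers 2 new) → pick Atlas (covers 1 new). Total picks: 4.

4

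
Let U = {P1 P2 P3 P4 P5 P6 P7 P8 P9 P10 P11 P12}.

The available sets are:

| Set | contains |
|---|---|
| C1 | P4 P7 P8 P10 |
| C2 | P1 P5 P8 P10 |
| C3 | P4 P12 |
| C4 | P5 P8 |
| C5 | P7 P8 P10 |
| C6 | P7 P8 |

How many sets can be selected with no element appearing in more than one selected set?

2

C2, C3 are pairwise disjoint (C2={P1,P5,P8,P10}; C3={P4,P12}).
Every remaining set overlaps one of these, and no 3 of the listed sets are pairwise disjoint, so 2 is the maximum.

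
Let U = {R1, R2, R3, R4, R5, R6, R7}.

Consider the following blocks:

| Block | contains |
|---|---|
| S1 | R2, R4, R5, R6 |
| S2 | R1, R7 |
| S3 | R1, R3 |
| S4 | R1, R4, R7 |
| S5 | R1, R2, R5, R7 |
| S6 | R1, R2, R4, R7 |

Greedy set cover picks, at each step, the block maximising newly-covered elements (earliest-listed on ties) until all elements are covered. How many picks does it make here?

3

Greedy: pick S1 (covers 4 new) → pick S2 (covers 2 new) → pick S3 (covers 1 new). Total picks: 3.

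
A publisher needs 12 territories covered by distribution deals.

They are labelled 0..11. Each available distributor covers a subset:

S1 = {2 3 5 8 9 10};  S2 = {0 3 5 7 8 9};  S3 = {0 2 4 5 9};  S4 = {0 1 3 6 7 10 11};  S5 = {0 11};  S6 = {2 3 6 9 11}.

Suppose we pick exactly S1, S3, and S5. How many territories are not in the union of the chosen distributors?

3

Union of S1, S3, S5 = {0, 2, 3, 4, 5, 8, 9, 10, 11}.
Not covered: 1, 6, 7 — 3 territories.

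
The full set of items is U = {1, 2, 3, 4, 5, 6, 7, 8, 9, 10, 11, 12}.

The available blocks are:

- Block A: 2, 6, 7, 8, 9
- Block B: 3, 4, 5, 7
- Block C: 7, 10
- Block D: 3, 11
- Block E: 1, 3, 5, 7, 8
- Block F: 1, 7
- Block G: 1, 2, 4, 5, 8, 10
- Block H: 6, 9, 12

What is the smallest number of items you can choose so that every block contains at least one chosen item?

The 4 items {3, 6, 7, 8} hit every block.
No choice of 3 items meets every block, so 4 is the minimum.

4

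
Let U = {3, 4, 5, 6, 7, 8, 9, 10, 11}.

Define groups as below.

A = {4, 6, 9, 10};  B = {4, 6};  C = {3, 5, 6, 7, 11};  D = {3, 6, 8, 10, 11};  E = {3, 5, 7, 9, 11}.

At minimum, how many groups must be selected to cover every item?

A, D, and E cover everything between them: the union {3, 4, 5, 6, 7, 8, 9, 10, 11} is all of U.
Only D contains 8, so D is forced; the remaining 4 items need at least 2 more groups (each remaining group adds at most 3) — so at least 3 groups are needed, and 3 is optimal.

3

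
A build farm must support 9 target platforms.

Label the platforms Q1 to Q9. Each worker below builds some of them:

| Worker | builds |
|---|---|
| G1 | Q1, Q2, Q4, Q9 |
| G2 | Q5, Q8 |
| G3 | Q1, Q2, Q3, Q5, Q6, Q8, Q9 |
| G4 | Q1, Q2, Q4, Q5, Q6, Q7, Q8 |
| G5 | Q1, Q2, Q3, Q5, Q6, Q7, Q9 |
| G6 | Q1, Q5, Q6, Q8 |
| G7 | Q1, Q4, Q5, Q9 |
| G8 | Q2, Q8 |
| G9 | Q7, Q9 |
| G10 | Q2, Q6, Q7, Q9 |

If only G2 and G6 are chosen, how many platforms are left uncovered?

Union of G2, G6 = {Q1, Q5, Q6, Q8}.
Not covered: Q2, Q3, Q4, Q7, Q9 — 5 platforms.

5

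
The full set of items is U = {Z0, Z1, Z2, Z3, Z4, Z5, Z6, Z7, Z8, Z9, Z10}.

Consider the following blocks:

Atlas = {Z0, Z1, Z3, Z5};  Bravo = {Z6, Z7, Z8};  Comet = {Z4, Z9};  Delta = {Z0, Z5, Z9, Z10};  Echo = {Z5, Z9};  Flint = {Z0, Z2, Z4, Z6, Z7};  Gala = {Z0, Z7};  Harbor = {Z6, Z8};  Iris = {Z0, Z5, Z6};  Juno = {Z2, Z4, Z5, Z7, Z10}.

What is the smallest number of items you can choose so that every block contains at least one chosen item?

4

H = {Z0, Z8, Z9, Z10} meets every block (each contains at least one member of H), and |H| = 4.
No choice of 3 items meets every block, so 4 is the minimum.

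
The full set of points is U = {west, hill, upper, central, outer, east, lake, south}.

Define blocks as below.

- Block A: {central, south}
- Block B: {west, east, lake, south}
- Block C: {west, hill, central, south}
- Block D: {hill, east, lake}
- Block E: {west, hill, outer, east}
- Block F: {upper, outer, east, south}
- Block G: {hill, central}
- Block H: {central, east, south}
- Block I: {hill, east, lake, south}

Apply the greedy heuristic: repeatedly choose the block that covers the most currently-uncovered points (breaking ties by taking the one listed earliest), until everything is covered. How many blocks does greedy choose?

3

Greedy: pick B (covers 4 new) → pick C (covers 2 new) → pick F (covers 2 new). Total picks: 3.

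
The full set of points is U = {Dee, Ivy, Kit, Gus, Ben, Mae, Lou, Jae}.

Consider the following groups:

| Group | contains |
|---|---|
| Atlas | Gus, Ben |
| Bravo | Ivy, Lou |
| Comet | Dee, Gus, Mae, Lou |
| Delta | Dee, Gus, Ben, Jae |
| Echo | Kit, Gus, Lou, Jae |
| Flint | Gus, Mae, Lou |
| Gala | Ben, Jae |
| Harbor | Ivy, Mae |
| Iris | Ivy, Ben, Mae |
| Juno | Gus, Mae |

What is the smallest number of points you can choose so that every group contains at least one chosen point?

The 3 points {Ivy, Gus, Ben} hit every group.
The groups Bravo, Gala, Juno are pairwise disjoint, so any hitting set needs a separate point for each — at least 3. Hence 3 is optimal.

3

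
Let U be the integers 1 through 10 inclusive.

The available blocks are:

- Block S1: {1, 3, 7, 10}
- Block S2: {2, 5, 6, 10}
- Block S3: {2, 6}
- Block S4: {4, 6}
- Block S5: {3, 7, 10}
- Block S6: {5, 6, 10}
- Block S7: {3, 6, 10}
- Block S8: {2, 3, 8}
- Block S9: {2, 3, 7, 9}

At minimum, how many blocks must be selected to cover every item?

S1, S4, S6, S8, and S9 cover everything between them: the union {1, 2, 3, 4, 5, 6, 7, 8, 9, 10} is all of U.
No 4 of the 9 blocks cover everything (all 126 combinations miss at least one item), so 5 is optimal.

5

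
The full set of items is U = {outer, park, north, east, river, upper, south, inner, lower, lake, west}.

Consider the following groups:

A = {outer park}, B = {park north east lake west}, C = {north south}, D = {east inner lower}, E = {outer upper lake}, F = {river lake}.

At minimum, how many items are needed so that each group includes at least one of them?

H = {park, north, inner, lake} meets every group (each contains at least one member of H), and |H| = 4.
The groups A, C, D, F are pairwise disjoint, so any hitting set needs a separate item for each — at least 4. Hence 4 is optimal.

4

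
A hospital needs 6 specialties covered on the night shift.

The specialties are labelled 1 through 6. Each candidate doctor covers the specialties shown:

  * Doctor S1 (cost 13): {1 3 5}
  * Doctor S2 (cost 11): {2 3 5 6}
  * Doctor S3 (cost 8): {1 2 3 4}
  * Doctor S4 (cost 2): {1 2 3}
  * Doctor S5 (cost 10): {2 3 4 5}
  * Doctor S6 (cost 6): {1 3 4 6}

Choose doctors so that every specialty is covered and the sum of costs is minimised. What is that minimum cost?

16

S5, S6 together cover every specialty (S5 ∪ S6 = {1, 2, 3, 4, 5, 6}); total cost 10 + 6 = 16.
The greedy pick S4, S6, S5 costs 18; no covering selection beats 16.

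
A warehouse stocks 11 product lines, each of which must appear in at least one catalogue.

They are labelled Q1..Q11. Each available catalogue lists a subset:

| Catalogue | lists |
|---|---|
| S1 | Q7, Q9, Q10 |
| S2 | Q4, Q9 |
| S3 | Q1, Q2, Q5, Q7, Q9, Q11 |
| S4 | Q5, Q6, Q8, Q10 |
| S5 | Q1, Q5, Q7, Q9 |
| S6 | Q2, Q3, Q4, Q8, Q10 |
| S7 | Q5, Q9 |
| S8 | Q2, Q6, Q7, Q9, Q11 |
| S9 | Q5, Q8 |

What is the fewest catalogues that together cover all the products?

Take {S5, S6, S8}. Their union is {Q1, Q2, Q3, Q4, Q5, Q6, Q7, Q8, Q9, Q10, Q11}, which is all 11 products.
Only S6 contains Q3, so S6 is forced; the remaining 6 products need at least 2 more catalogues (each remaining catalogue adds at most 5) — so at least 3 catalogues are needed, and 3 is optimal.

3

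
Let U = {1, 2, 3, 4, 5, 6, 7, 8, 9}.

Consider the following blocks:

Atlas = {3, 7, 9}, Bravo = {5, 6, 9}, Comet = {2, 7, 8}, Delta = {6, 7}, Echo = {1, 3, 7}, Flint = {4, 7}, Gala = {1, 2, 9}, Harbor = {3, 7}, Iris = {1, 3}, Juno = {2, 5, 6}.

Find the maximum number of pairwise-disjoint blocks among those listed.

Bravo, Comet, Iris are pairwise disjoint (Bravo={5,6,9}; Comet={2,7,8}; Iris={1,3}).
Every remaining block overlaps one of these, and no 4 of the listed blocks are pairwise disjoint, so 3 is the maximum.

3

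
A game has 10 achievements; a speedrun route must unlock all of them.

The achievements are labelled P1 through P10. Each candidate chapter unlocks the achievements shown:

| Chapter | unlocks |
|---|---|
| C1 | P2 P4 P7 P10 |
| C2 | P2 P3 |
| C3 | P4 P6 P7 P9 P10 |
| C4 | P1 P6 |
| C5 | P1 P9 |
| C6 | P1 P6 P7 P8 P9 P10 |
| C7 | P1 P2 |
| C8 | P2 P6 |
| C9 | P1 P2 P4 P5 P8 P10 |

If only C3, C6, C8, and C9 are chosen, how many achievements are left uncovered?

Union of C3, C6, C8, C9 = {P1, P2, P4, P5, P6, P7, P8, P9, P10}.
Not covered: P3 — 1 achievement.

1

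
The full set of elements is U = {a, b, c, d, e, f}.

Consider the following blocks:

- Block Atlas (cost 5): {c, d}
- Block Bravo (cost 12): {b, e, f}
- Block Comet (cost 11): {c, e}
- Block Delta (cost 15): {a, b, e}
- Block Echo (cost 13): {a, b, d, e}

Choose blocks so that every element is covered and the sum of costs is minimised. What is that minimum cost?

Atlas, Bravo, Echo together cover every element (Atlas ∪ Bravo ∪ Echo = {a, b, c, d, e, f}); total cost 5 + 12 + 13 = 30.
No covering selection has total cost below 30.

30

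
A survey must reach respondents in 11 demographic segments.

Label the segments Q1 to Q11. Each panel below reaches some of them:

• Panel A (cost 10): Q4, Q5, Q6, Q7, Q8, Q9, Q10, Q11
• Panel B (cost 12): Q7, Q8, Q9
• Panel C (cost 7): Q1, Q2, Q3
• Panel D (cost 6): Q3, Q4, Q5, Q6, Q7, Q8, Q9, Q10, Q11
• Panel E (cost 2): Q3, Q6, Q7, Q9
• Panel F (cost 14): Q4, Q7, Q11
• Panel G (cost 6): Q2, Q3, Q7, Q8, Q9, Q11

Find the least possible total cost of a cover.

13

C, D together cover every segment (C ∪ D = {Q1, Q2, Q3, Q4, Q5, Q6, Q7, Q8, Q9, Q10, Q11}); total cost 7 + 6 = 13.
The greedy pick E, D, C costs 15; no covering selection beats 13.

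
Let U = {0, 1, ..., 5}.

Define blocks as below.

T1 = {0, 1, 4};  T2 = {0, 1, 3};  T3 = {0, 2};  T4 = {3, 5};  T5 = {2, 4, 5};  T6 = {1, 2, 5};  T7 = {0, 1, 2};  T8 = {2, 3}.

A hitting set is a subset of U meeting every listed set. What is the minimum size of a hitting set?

H = {2, 3, 4} meets every block (each contains at least one member of H), and |H| = 3.
No choice of 2 items meets every block, so 3 is the minimum.

3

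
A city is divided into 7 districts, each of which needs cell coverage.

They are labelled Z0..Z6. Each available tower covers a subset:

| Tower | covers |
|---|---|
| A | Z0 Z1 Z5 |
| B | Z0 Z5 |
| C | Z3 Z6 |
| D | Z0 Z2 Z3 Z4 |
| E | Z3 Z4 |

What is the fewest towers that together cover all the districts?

A and C and D together: A ∪ C ∪ D = {Z0, Z1, Z2, Z3, Z4, Z5, Z6} — every district is covered.
Only A contains Z1, so A is forced; the remaining 4 districts need at least 2 more towers (each remaining tower adds at most 3) — so at least 3 towers are needed, and 3 is optimal.

3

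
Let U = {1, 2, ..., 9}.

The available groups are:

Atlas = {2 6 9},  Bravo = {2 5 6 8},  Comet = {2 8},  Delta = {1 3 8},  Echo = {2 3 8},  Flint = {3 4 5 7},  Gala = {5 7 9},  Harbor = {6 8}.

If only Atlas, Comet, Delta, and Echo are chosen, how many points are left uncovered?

Union of Atlas, Comet, Delta, Echo = {1, 2, 3, 6, 8, 9}.
Not covered: 4, 5, 7 — 3 points.

3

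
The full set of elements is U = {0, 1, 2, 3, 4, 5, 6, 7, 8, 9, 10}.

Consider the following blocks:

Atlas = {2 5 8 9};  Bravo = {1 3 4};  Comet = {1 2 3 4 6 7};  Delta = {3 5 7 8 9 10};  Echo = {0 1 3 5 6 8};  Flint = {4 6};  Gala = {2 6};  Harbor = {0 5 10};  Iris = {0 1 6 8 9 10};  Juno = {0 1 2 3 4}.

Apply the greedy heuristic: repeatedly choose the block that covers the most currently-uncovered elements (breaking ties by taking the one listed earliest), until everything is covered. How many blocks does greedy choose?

Greedy: pick Comet (covers 6 new) → pick Delta (covers 4 new) → pick Echo (covers 1 new). Total picks: 3.

3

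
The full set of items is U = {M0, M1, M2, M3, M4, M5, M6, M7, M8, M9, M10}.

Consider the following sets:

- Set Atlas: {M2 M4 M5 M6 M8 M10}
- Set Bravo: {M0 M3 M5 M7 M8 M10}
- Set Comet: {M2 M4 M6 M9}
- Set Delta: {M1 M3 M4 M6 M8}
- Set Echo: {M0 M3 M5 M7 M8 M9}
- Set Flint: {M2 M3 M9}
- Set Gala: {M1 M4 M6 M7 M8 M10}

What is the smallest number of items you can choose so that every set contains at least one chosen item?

Take H = {M2, M8}. Each listed set contains at least one of these, so H is a hitting set of size 2.
The sets Flint, Gala are pairwise disjoint, so any hitting set needs a separate item for each — at least 2. Hence 2 is optimal.

2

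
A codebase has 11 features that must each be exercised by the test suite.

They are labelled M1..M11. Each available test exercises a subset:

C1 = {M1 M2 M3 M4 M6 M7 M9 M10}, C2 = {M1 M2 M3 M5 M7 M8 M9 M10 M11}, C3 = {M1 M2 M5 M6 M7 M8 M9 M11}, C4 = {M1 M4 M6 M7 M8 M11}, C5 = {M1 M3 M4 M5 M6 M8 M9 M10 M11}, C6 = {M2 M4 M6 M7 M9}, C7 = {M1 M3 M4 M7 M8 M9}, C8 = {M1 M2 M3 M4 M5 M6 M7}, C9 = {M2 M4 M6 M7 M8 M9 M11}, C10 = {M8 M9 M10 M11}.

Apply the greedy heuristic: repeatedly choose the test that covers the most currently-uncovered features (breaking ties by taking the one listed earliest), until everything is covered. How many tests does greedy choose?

2

Greedy: pick C2 (covers 9 new) → pick C1 (covers 2 new). Total picks: 2.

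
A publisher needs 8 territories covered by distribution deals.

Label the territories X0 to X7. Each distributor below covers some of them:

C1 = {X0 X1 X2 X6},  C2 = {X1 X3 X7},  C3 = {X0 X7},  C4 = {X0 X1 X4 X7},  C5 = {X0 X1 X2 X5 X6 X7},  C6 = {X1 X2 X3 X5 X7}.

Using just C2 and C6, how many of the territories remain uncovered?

3

Union of C2, C6 = {X1, X2, X3, X5, X7}.
Not covered: X0, X4, X6 — 3 territories.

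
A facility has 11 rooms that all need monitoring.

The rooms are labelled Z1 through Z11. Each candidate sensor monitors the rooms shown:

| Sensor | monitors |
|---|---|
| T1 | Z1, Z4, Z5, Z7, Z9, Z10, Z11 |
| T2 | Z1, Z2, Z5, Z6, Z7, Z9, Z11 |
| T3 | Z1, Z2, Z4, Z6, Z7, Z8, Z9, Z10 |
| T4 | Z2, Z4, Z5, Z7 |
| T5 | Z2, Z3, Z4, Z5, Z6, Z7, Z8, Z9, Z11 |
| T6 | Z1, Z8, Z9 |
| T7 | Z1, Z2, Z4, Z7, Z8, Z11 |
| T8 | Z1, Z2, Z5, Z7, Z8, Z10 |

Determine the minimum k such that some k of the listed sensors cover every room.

Take {T1, T5}. Their union is {Z1, Z2, Z3, Z4, Z5, Z6, Z7, Z8, Z9, Z10, Z11}, which is all 11 rooms.
No single sensor has all 11 rooms (the largest, T5, has 9), so 2 is optimal.

2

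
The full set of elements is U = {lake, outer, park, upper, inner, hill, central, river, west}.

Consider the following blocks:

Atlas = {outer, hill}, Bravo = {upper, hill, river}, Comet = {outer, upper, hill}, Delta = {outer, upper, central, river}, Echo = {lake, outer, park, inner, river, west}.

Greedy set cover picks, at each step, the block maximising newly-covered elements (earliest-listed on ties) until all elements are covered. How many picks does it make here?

3

Greedy: pick Echo (covers 6 new) → pick Bravo (covers 2 new) → pick Delta (covers 1 new). Total picks: 3.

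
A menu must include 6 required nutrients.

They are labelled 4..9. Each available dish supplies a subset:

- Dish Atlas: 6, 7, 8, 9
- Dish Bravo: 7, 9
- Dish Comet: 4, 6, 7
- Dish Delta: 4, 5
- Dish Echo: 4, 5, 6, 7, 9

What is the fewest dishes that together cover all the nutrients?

Take {Atlas, Echo}. Their union is {4, 5, 6, 7, 8, 9}, which is all 6 nutrients.
No single dish has all 6 nutrients (the largest, Echo, has 5), so 2 is optimal.

2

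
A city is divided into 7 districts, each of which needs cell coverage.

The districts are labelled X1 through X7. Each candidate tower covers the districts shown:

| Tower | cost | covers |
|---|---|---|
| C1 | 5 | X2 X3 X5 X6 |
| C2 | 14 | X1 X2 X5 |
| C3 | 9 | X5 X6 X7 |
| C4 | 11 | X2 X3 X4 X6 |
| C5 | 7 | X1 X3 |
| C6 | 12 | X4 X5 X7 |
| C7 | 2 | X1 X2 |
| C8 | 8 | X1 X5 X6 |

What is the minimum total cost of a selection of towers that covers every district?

C1, C6, C7 together cover every district (C1 ∪ C6 ∪ C7 = {X1, X2, X3, X4, X5, X6, X7}); total cost 5 + 12 + 2 = 19.
No covering selection has total cost below 19.

19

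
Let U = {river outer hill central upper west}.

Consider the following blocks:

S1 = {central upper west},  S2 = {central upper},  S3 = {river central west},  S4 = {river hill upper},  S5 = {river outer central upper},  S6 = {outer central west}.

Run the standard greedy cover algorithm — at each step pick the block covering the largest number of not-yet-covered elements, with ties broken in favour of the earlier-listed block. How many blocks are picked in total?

3

Greedy: pick S5 (covers 4 new) → pick S1 (covers 1 new) → pick S4 (covers 1 new). Total picks: 3.
(The true minimum cover uses only 2 blocks, so greedy is not optimal here.)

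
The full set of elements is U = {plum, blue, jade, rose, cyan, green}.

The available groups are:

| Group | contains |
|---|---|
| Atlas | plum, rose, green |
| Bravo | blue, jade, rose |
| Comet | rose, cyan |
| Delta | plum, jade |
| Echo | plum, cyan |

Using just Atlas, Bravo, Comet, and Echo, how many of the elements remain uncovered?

Union of Atlas, Bravo, Comet, Echo = {plum, blue, jade, rose, cyan, green} — that's every element, so 0 are uncovered.

0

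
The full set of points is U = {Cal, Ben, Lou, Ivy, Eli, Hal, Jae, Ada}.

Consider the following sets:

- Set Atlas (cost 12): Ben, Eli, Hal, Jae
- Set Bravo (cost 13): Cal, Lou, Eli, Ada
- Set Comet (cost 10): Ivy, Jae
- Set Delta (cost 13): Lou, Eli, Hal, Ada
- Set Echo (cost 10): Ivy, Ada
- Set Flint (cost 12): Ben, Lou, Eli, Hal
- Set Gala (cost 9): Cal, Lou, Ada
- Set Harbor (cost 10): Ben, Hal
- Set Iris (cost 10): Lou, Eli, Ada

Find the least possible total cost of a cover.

Atlas, Echo, Gala together cover every point (Atlas ∪ Echo ∪ Gala = {Cal, Ben, Lou, Ivy, Eli, Hal, Jae, Ada}); total cost 12 + 10 + 9 = 31.
No covering selection has total cost below 31.

31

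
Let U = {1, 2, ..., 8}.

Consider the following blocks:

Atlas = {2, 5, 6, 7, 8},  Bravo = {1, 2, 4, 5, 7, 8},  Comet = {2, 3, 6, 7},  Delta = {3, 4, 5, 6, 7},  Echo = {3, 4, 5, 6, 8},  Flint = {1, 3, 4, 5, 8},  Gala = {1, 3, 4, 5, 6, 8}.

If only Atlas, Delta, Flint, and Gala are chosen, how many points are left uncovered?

Union of Atlas, Delta, Flint, Gala = {1, 2, 3, 4, 5, 6, 7, 8} — that's every point, so 0 are uncovered.

0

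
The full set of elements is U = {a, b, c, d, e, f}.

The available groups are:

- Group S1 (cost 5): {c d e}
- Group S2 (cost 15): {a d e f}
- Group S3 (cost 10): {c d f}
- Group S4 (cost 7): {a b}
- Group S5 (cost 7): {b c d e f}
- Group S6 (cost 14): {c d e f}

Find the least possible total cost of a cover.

S4, S5 together cover every element (S4 ∪ S5 = {a, b, c, d, e, f}); total cost 7 + 7 = 14.
No covering selection has total cost below 14.

14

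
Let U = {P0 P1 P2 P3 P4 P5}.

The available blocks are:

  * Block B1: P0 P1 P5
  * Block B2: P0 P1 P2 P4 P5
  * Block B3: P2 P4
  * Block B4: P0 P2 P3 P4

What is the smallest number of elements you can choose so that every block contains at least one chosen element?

H = {P0, P4} meets every block (each contains at least one member of H), and |H| = 2.
The blocks B1, B3 are pairwise disjoint, so any hitting set needs a separate element for each — at least 2. Hence 2 is optimal.

2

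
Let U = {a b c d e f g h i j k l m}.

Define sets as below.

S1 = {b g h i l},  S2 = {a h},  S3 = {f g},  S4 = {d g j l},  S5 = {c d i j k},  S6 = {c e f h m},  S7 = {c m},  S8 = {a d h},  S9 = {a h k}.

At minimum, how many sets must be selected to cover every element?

S1 and S2 and S5 and S6 together: S1 ∪ S2 ∪ S5 ∪ S6 = {a, b, c, d, e, f, g, h, i, j, k, l, m} — every element is covered.
No 3 of the 9 sets cover everything (all 84 combinations miss at least one element), so 4 is optimal.

4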